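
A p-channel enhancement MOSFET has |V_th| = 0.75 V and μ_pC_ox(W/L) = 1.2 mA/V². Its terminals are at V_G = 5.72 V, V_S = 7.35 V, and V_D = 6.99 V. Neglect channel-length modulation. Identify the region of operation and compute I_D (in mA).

Triode; I_D = 0.302 mA

V_SG = V_S − V_G = 7.35 − 5.72 = 1.63 V; V_SD = V_S − V_D = 7.35 − 6.99 = 0.36 V.
V_ov = V_SG − |V_th| = 1.63 − 0.75 = 0.88 V.
Since V_SD = 0.36 V < V_ov = 0.88 V, the device is in the triode region.
I_D = k_p [V_ov · V_SD − ½ V_SD²] = 1.2 × [0.88 × 0.36 − 0.5 × 0.36²] = 0.302 mA.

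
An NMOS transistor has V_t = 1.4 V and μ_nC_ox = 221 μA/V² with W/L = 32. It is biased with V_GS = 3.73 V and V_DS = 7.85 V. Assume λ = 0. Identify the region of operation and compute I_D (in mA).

k_n = μ_nC_ox · (W/L) = 7.072 mA/V².
V_ov = V_GS − V_t = 3.73 − 1.4 = 2.33 V.
Since V_DS = 7.85 V ≥ V_ov = 2.33 V, the device is in saturation.
I_D = ½ k_n V_ov² = 0.5 × 7.072 × 2.33² = 19.2 mA.

Saturation; I_D = 19.2 mA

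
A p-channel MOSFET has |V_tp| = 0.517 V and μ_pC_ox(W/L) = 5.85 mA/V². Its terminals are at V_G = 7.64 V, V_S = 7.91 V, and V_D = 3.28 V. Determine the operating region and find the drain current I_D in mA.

Cutoff; I_D = 0 mA

V_SG = V_S − V_G = 7.91 − 7.64 = 0.27 V; V_SD = V_S − V_D = 7.91 − 3.28 = 4.63 V.
V_SG = 0.27 V < |V_tp| = 0.517 V, so the transistor is in cutoff.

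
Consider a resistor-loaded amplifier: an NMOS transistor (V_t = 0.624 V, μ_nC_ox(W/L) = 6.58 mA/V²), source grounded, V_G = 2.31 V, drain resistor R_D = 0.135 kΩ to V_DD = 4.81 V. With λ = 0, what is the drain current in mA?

I_D = 9.35 mA

V_GS = V_G = 2.31 V, so V_ov = 2.31 − 0.624 = 1.69 V.
Assume saturation: I_D = ½ k_n V_ov² = 0.5 × 6.58 × 1.69² = 9.35 mA, giving V_DS = V_DD − I_D R_D = 4.81 − 9.35 × 0.135 = 3.55 V.
V_DS = 3.55 V ≥ V_ov = 1.69 V, confirming saturation.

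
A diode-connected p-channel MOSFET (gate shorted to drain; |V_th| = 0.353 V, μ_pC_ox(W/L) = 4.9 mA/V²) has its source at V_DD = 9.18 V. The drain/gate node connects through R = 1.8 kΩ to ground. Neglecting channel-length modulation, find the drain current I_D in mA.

I_D = 4.18 mA

With gate tied to drain, V_SG = V_SD ≥ V_SG − |V_th|, so the device is in saturation.
KCL at the drain: ½ k_p (V_SG − |V_th|)² = (V_DD − V_SG)/R.
Let x = V_SG − 0.353. Then 4.41 x² + x − 8.827 = 0, giving x = 1.31 V (positive root), so V_SG = 1.66 V.
I_D = (V_DD − V_SG)/R = (9.18 − 1.66) / 1.8 = 4.18 mA.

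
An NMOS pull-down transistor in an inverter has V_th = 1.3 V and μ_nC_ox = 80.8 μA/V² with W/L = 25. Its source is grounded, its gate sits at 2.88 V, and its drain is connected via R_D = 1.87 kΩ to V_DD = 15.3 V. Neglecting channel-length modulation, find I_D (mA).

I_D = 2.52 mA

V_GS = V_G = 2.88 V, so V_ov = 2.88 − 1.3 = 1.58 V.
k_n = μ_nC_ox · (W/L) = 2.02 mA/V².
Assume saturation: I_D = ½ k_n V_ov² = 0.5 × 2.02 × 1.58² = 2.52 mA, giving V_DS = V_DD − I_D R_D = 15.3 − 2.52 × 1.87 = 10.6 V.
V_DS = 10.6 V ≥ V_ov = 1.58 V, confirming saturation.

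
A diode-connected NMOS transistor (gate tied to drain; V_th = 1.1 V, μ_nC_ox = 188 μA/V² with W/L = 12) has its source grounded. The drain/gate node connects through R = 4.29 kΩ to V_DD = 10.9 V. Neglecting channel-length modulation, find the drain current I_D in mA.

With gate tied to drain, V_GS = V_DS ≥ V_GS − V_th, so the device is in saturation.
k_n = μ_nC_ox · (W/L) = 2.256 mA/V².
KCL at the drain: ½ k_n (V_GS − V_th)² = (V_DD − V_GS)/R.
Let x = V_GS − 1.1. Then 4.84 x² + x − 9.8 = 0, giving x = 1.32 V (positive root), so V_GS = 2.42 V.
I_D = (V_DD − V_GS)/R = (10.9 − 2.42) / 4.29 = 1.98 mA.

I_D = 1.98 mA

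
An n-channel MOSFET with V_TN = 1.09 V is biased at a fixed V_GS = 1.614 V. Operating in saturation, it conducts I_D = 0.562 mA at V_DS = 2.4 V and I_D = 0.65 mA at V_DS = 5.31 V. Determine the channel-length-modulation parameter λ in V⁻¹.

With V_GS fixed, I_D ∝ (1 + λ V_DS) in saturation, so I_D2/I_D1 = (1 + λ V_DS2)/(1 + λ V_DS1).
0.65/0.562 = 1.157 = (1 + 5.31 λ)/(1 + 2.4 λ).
Solving: λ (I_D1 V_DS2 − I_D2 V_DS1) = I_D2 − I_D1, so λ = (0.65 − 0.562) / (0.562 × 5.31 − 0.65 × 2.4) = 0.088 / 1.42 = 0.0618 V⁻¹.

λ = 0.0618 V⁻¹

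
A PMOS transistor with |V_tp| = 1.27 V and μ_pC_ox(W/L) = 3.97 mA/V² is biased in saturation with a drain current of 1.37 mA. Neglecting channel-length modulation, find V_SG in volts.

V_SG = 2.10 V

In saturation I_D = ½ k_p (V_SG − |V_tp|)², so V_SG − |V_tp| = √(2 I_D / k_p) = √(2 × 1.37 / 3.97) = 0.831 V.
V_SG = 1.27 + 0.831 = 2.1 V.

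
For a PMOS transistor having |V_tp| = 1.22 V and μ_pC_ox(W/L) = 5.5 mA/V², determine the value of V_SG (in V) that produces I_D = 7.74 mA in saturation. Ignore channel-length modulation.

V_SG = 2.90 V

In saturation I_D = ½ k_p (V_SG − |V_tp|)², so V_SG − |V_tp| = √(2 I_D / k_p) = √(2 × 7.74 / 5.5) = 1.68 V.
V_SG = 1.22 + 1.68 = 2.9 V.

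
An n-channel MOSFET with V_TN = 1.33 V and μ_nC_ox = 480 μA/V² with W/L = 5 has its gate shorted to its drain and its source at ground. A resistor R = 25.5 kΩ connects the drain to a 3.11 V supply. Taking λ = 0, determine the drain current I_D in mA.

With gate tied to drain, V_GS = V_DS ≥ V_GS − V_TN, so the device is in saturation.
k_n = μ_nC_ox · (W/L) = 2.4 mA/V².
KCL at the drain: ½ k_n (V_GS − V_TN)² = (V_DD − V_GS)/R.
Let x = V_GS − 1.33. Then 30.6 x² + x − 1.78 = 0, giving x = 0.225 V (positive root), so V_GS = 1.56 V.
I_D = (V_DD − V_GS)/R = (3.11 − 1.56) / 25.5 = 0.061 mA.

I_D = 0.0610 mA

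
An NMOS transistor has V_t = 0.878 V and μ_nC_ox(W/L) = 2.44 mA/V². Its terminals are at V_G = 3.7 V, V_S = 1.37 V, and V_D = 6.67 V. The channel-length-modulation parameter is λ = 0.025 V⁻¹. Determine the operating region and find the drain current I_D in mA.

Saturation; I_D = 2.91 mA

V_GS = V_G − V_S = 3.7 − 1.37 = 2.33 V; V_DS = V_D − V_S = 6.67 − 1.37 = 5.3 V.
V_ov = V_GS − V_t = 2.33 − 0.878 = 1.45 V.
Since V_DS = 5.3 V ≥ V_ov = 1.45 V, the device is in saturation.
I_D = ½ k_n V_ov² (1 + λ V_DS) = 0.5 × 2.44 × 1.45² × (1 + 0.025 × 5.3) = 2.91 mA.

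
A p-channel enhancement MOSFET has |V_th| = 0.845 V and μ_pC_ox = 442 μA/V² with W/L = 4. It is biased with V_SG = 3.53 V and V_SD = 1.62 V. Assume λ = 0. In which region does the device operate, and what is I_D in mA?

Triode; I_D = 5.37 mA

k_p = μ_pC_ox · (W/L) = 1.768 mA/V².
V_ov = V_SG − |V_th| = 3.53 − 0.845 = 2.68 V.
Since V_SD = 1.62 V < V_ov = 2.68 V, the device is in the triode region.
I_D = k_p [V_ov · V_SD − ½ V_SD²] = 1.768 × [2.68 × 1.62 − 0.5 × 1.62²] = 5.37 mA.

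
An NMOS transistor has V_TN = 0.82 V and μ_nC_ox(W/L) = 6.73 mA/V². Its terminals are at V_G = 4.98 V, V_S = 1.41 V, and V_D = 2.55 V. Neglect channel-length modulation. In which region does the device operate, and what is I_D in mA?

Triode; I_D = 16.7 mA

V_GS = V_G − V_S = 4.98 − 1.41 = 3.57 V; V_DS = V_D − V_S = 2.55 − 1.41 = 1.14 V.
V_ov = V_GS − V_TN = 3.57 − 0.82 = 2.75 V.
Since V_DS = 1.14 V < V_ov = 2.75 V, the device is in the triode region.
I_D = k_n [V_ov · V_DS − ½ V_DS²] = 6.73 × [2.75 × 1.14 − 0.5 × 1.14²] = 16.7 mA.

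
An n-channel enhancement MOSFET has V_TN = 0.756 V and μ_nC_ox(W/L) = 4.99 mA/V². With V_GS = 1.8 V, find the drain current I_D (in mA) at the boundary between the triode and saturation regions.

I_D = 2.72 mA

At the boundary V_DS = V_ov = V_GS − V_TN = 1.8 − 0.756 = 1.04 V.
I_D = ½ k_n V_ov² = 0.5 × 4.99 × 1.04² = 2.72 mA.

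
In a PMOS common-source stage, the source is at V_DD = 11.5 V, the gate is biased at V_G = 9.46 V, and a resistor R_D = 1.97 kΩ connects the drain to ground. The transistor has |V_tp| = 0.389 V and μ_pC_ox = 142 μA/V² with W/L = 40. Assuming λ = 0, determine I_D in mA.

V_SG = V_DD − V_G = 11.5 − 9.46 = 2.04 V, so V_ov = 2.04 − 0.389 = 1.65 V.
k_p = μ_pC_ox · (W/L) = 5.68 mA/V².
Assume saturation: I_D = ½ k_p V_ov² = 0.5 × 5.68 × 1.65² = 7.74 mA, giving V_SD = V_DD − I_D R_D = 11.5 − 7.74 × 1.97 = -3.75 V.
But -3.75 V < V_ov = 1.65 V, so the device is actually in triode.
In triode I_D = k_p[V_ov V_SD − ½ V_SD²] and I_D = (V_DD − V_SD)/R_D. Equating: 5.59 V_SD² − 19.47 V_SD + 11.5 = 0, giving V_SD = 0.754 V (the root below V_ov).
I_D = (11.5 − 0.754) / 1.97 = 5.45 mA.

I_D = 5.45 mA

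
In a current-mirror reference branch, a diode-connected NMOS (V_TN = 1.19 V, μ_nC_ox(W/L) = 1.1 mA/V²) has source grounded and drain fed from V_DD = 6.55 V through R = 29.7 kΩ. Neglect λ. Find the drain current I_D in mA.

I_D = 0.162 mA

With gate tied to drain, V_GS = V_DS ≥ V_GS − V_TN, so the device is in saturation.
KCL at the drain: ½ k_n (V_GS − V_TN)² = (V_DD − V_GS)/R.
Let x = V_GS − 1.19. Then 16.3 x² + x − 5.36 = 0, giving x = 0.543 V (positive root), so V_GS = 1.73 V.
I_D = (V_DD − V_GS)/R = (6.55 − 1.73) / 29.7 = 0.162 mA.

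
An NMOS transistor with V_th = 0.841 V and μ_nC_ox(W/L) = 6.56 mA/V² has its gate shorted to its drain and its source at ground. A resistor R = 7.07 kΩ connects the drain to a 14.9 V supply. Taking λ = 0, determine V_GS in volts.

V_GS = 1.60 V

With gate tied to drain, V_GS = V_DS ≥ V_GS − V_th, so the device is in saturation.
KCL at the drain: ½ k_n (V_GS − V_th)² = (V_DD − V_GS)/R.
Let x = V_GS − 0.841. Then 23.2 x² + x − 14.06 = 0, giving x = 0.757 V (positive root), so V_GS = 1.6 V.
I_D = (V_DD − V_GS)/R = (14.9 − 1.6) / 7.07 = 1.88 mA.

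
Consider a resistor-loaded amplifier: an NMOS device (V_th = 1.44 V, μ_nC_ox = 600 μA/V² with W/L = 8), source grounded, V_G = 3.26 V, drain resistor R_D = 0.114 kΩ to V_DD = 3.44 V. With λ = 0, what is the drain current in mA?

V_GS = V_G = 3.26 V, so V_ov = 3.26 − 1.44 = 1.82 V.
k_n = μ_nC_ox · (W/L) = 4.8 mA/V².
Assume saturation: I_D = ½ k_n V_ov² = 0.5 × 4.8 × 1.82² = 7.95 mA, giving V_DS = V_DD − I_D R_D = 3.44 − 7.95 × 0.114 = 2.53 V.
V_DS = 2.53 V ≥ V_ov = 1.82 V, confirming saturation.

I_D = 7.95 mA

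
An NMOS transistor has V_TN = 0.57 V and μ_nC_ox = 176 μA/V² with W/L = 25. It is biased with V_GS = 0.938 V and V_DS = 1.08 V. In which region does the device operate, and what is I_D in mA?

Saturation; I_D = 0.298 mA

k_n = μ_nC_ox · (W/L) = 4.4 mA/V².
V_ov = V_GS − V_TN = 0.938 − 0.57 = 0.368 V.
Since V_DS = 1.08 V ≥ V_ov = 0.368 V, the device is in saturation.
I_D = ½ k_n V_ov² = 0.5 × 4.4 × 0.368² = 0.298 mA.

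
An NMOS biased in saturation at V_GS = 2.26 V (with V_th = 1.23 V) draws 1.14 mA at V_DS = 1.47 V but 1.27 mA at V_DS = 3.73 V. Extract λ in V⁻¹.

λ = 0.0545 V⁻¹

With V_GS fixed, I_D ∝ (1 + λ V_DS) in saturation, so I_D2/I_D1 = (1 + λ V_DS2)/(1 + λ V_DS1).
1.27/1.14 = 1.114 = (1 + 3.73 λ)/(1 + 1.47 λ).
Solving: λ (I_D1 V_DS2 − I_D2 V_DS1) = I_D2 − I_D1, so λ = (1.27 − 1.14) / (1.14 × 3.73 − 1.27 × 1.47) = 0.13 / 2.39 = 0.0545 V⁻¹.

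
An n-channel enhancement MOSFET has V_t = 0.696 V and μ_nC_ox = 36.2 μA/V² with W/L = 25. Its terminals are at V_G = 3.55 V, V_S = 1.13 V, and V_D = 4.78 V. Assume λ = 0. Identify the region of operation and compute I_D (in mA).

V_GS = V_G − V_S = 3.55 − 1.13 = 2.42 V; V_DS = V_D − V_S = 4.78 − 1.13 = 3.65 V.
k_n = μ_nC_ox · (W/L) = 0.905 mA/V².
V_ov = V_GS − V_t = 2.42 − 0.696 = 1.72 V.
Since V_DS = 3.65 V ≥ V_ov = 1.72 V, the device is in saturation.
I_D = ½ k_n V_ov² = 0.5 × 0.905 × 1.72² = 1.34 mA.

Saturation; I_D = 1.34 mA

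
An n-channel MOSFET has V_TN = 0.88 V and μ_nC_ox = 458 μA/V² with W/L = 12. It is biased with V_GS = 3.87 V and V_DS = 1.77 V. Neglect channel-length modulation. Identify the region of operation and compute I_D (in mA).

k_n = μ_nC_ox · (W/L) = 5.496 mA/V².
V_ov = V_GS − V_TN = 3.87 − 0.88 = 2.99 V.
Since V_DS = 1.77 V < V_ov = 2.99 V, the device is in the triode region.
I_D = k_n [V_ov · V_DS − ½ V_DS²] = 5.496 × [2.99 × 1.77 − 0.5 × 1.77²] = 20.5 mA.

Triode; I_D = 20.5 mA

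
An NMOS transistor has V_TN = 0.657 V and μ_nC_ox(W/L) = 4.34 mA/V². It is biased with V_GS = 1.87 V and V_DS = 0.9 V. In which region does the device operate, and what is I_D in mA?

V_ov = V_GS − V_TN = 1.87 − 0.657 = 1.21 V.
Since V_DS = 0.9 V < V_ov = 1.21 V, the device is in the triode region.
I_D = k_n [V_ov · V_DS − ½ V_DS²] = 4.34 × [1.21 × 0.9 − 0.5 × 0.9²] = 2.98 mA.

Triode; I_D = 2.98 mA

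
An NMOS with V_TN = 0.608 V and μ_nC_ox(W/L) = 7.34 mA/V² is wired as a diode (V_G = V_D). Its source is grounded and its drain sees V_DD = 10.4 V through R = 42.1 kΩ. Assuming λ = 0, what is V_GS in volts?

With gate tied to drain, V_GS = V_DS ≥ V_GS − V_TN, so the device is in saturation.
KCL at the drain: ½ k_n (V_GS − V_TN)² = (V_DD − V_GS)/R.
Let x = V_GS − 0.608. Then 155 x² + x − 9.792 = 0, giving x = 0.249 V (positive root), so V_GS = 0.857 V.
I_D = (V_DD − V_GS)/R = (10.4 − 0.857) / 42.1 = 0.227 mA.

V_GS = 0.857 V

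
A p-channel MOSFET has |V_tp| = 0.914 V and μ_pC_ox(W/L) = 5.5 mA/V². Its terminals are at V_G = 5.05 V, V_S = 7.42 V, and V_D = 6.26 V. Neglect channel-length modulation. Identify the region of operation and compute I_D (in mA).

V_SG = V_S − V_G = 7.42 − 5.05 = 2.37 V; V_SD = V_S − V_D = 7.42 − 6.26 = 1.16 V.
V_ov = V_SG − |V_tp| = 2.37 − 0.914 = 1.46 V.
Since V_SD = 1.16 V < V_ov = 1.46 V, the device is in the triode region.
I_D = k_p [V_ov · V_SD − ½ V_SD²] = 5.5 × [1.46 × 1.16 − 0.5 × 1.16²] = 5.59 mA.

Triode; I_D = 5.59 mA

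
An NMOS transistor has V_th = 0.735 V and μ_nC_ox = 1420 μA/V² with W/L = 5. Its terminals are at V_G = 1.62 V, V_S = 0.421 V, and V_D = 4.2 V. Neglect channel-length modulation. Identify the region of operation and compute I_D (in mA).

V_GS = V_G − V_S = 1.62 − 0.421 = 1.2 V; V_DS = V_D − V_S = 4.2 − 0.421 = 3.78 V.
k_n = μ_nC_ox · (W/L) = 7.1 mA/V².
V_ov = V_GS − V_th = 1.2 − 0.735 = 0.464 V.
Since V_DS = 3.78 V ≥ V_ov = 0.464 V, the device is in saturation.
I_D = ½ k_n V_ov² = 0.5 × 7.1 × 0.464² = 0.764 mA.

Saturation; I_D = 0.764 mA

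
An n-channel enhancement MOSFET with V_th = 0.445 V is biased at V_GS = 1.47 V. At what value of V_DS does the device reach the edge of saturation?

V_DS,sat = 1.02 V

The boundary between triode and saturation is V_DS = V_GS − V_th = V_ov.
V_ov = 1.47 − 0.445 = 1.02 V.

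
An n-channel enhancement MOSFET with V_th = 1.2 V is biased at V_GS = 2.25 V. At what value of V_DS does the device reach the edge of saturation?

The boundary between triode and saturation is V_DS = V_GS − V_th = V_ov.
V_ov = 2.25 − 1.2 = 1.05 V.

V_DS,sat = 1.05 V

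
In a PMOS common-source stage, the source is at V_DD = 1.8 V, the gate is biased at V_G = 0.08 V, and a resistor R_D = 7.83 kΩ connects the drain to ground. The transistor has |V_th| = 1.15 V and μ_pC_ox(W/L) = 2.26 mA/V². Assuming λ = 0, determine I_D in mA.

I_D = 0.205 mA

V_SG = V_DD − V_G = 1.8 − 0.08 = 1.72 V, so V_ov = 1.72 − 1.15 = 0.57 V.
Assume saturation: I_D = ½ k_p V_ov² = 0.5 × 2.26 × 0.57² = 0.367 mA, giving V_SD = V_DD − I_D R_D = 1.8 − 0.367 × 7.83 = -1.07 V.
But -1.07 V < V_ov = 0.57 V, so the device is actually in triode.
In triode I_D = k_p[V_ov V_SD − ½ V_SD²] and I_D = (V_DD − V_SD)/R_D. Equating: 8.85 V_SD² − 11.09 V_SD + 1.8 = 0, giving V_SD = 0.192 V (the root below V_ov).
I_D = (1.8 − 0.192) / 7.83 = 0.205 mA.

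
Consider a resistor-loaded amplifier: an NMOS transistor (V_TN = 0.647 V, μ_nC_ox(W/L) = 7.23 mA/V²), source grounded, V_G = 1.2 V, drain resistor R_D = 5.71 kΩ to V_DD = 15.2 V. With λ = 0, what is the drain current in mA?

V_GS = V_G = 1.2 V, so V_ov = 1.2 − 0.647 = 0.553 V.
Assume saturation: I_D = ½ k_n V_ov² = 0.5 × 7.23 × 0.553² = 1.11 mA, giving V_DS = V_DD − I_D R_D = 15.2 − 1.11 × 5.71 = 8.89 V.
V_DS = 8.89 V ≥ V_ov = 0.553 V, confirming saturation.

I_D = 1.11 mA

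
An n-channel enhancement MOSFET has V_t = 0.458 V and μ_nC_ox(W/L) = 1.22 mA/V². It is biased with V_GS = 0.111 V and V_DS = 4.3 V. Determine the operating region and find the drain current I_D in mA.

Cutoff; I_D = 0 mA

V_GS = 0.111 V < V_t = 0.458 V, so the transistor is in cutoff.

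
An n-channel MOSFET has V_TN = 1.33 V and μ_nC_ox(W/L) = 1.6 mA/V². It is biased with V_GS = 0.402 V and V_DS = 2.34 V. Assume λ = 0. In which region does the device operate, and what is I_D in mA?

V_GS = 0.402 V < V_TN = 1.33 V, so the transistor is in cutoff.

Cutoff; I_D = 0 mA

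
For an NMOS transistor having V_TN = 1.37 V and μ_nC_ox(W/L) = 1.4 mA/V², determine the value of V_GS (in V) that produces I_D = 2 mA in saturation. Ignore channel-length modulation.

In saturation I_D = ½ k_n (V_GS − V_TN)², so V_GS − V_TN = √(2 I_D / k_n) = √(2 × 2 / 1.4) = 1.69 V.
V_GS = 1.37 + 1.69 = 3.06 V.

V_GS = 3.06 V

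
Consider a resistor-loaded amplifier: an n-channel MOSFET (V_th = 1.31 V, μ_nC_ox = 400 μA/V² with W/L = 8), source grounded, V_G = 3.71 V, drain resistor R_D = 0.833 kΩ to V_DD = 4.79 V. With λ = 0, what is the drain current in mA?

I_D = 4.85 mA

V_GS = V_G = 3.71 V, so V_ov = 3.71 − 1.31 = 2.4 V.
k_n = μ_nC_ox · (W/L) = 3.2 mA/V².
Assume saturation: I_D = ½ k_n V_ov² = 0.5 × 3.2 × 2.4² = 9.22 mA, giving V_DS = V_DD − I_D R_D = 4.79 − 9.22 × 0.833 = -2.89 V.
But -2.89 V < V_ov = 2.4 V, so the device is actually in triode.
In triode I_D = k_n[V_ov V_DS − ½ V_DS²] and I_D = (V_DD − V_DS)/R_D. Equating: 1.33 V_DS² − 7.397 V_DS + 4.79 = 0, giving V_DS = 0.748 V (the root below V_ov).
I_D = (4.79 − 0.748) / 0.833 = 4.85 mA.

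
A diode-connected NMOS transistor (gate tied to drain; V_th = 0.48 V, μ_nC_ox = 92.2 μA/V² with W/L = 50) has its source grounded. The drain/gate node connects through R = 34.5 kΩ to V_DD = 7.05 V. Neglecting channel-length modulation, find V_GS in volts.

V_GS = 0.761 V

With gate tied to drain, V_GS = V_DS ≥ V_GS − V_th, so the device is in saturation.
k_n = μ_nC_ox · (W/L) = 4.61 mA/V².
KCL at the drain: ½ k_n (V_GS − V_th)² = (V_DD − V_GS)/R.
Let x = V_GS − 0.48. Then 79.5 x² + x − 6.57 = 0, giving x = 0.281 V (positive root), so V_GS = 0.761 V.
I_D = (V_DD − V_GS)/R = (7.05 − 0.761) / 34.5 = 0.182 mA.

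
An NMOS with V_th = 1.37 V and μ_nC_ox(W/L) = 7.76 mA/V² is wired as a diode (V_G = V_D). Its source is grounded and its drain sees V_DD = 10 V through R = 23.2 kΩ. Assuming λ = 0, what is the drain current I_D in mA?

With gate tied to drain, V_GS = V_DS ≥ V_GS − V_th, so the device is in saturation.
KCL at the drain: ½ k_n (V_GS − V_th)² = (V_DD − V_GS)/R.
Let x = V_GS − 1.37. Then 90 x² + x − 8.63 = 0, giving x = 0.304 V (positive root), so V_GS = 1.67 V.
I_D = (V_DD − V_GS)/R = (10 − 1.67) / 23.2 = 0.359 mA.

I_D = 0.359 mA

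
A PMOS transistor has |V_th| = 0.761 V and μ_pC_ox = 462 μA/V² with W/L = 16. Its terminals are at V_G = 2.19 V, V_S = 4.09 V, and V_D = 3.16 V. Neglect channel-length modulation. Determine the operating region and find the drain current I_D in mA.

Triode; I_D = 4.63 mA

V_SG = V_S − V_G = 4.09 − 2.19 = 1.9 V; V_SD = V_S − V_D = 4.09 − 3.16 = 0.93 V.
k_p = μ_pC_ox · (W/L) = 7.392 mA/V².
V_ov = V_SG − |V_th| = 1.9 − 0.761 = 1.14 V.
Since V_SD = 0.93 V < V_ov = 1.14 V, the device is in the triode region.
I_D = k_p [V_ov · V_SD − ½ V_SD²] = 7.392 × [1.14 × 0.93 − 0.5 × 0.93²] = 4.63 mA.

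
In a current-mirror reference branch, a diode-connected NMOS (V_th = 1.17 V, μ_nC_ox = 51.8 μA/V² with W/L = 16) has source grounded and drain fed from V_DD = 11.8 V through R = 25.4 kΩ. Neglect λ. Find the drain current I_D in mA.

With gate tied to drain, V_GS = V_DS ≥ V_GS − V_th, so the device is in saturation.
k_n = μ_nC_ox · (W/L) = 0.8288 mA/V².
KCL at the drain: ½ k_n (V_GS − V_th)² = (V_DD − V_GS)/R.
Let x = V_GS − 1.17. Then 10.5 x² + x − 10.63 = 0, giving x = 0.959 V (positive root), so V_GS = 2.13 V.
I_D = (V_DD − V_GS)/R = (11.8 − 2.13) / 25.4 = 0.381 mA.

I_D = 0.381 mA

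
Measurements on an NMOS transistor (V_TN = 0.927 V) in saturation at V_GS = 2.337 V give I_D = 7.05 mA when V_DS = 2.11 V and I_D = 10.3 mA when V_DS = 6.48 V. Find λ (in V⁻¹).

λ = 0.136 V⁻¹

With V_GS fixed, I_D ∝ (1 + λ V_DS) in saturation, so I_D2/I_D1 = (1 + λ V_DS2)/(1 + λ V_DS1).
10.3/7.05 = 1.461 = (1 + 6.48 λ)/(1 + 2.11 λ).
Solving: λ (I_D1 V_DS2 − I_D2 V_DS1) = I_D2 − I_D1, so λ = (10.3 − 7.05) / (7.05 × 6.48 − 10.3 × 2.11) = 3.25 / 24 = 0.136 V⁻¹.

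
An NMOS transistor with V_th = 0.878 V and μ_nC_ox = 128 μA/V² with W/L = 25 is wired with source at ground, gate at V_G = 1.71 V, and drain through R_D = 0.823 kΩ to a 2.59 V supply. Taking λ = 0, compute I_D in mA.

I_D = 1.11 mA

V_GS = V_G = 1.71 V, so V_ov = 1.71 − 0.878 = 0.832 V.
k_n = μ_nC_ox · (W/L) = 3.2 mA/V².
Assume saturation: I_D = ½ k_n V_ov² = 0.5 × 3.2 × 0.832² = 1.11 mA, giving V_DS = V_DD − I_D R_D = 2.59 − 1.11 × 0.823 = 1.68 V.
V_DS = 1.68 V ≥ V_ov = 0.832 V, confirming saturation.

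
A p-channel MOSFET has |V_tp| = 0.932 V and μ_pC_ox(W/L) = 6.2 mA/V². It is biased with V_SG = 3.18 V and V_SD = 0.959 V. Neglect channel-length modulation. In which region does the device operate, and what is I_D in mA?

Triode; I_D = 10.5 mA

V_ov = V_SG − |V_tp| = 3.18 − 0.932 = 2.25 V.
Since V_SD = 0.959 V < V_ov = 2.25 V, the device is in the triode region.
I_D = k_p [V_ov · V_SD − ½ V_SD²] = 6.2 × [2.25 × 0.959 − 0.5 × 0.959²] = 10.5 mA.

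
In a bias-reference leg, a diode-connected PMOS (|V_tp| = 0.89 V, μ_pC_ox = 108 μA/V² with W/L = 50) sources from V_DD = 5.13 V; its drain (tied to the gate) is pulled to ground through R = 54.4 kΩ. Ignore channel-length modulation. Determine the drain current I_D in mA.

With gate tied to drain, V_SG = V_SD ≥ V_SG − |V_tp|, so the device is in saturation.
k_p = μ_pC_ox · (W/L) = 5.4 mA/V².
KCL at the drain: ½ k_p (V_SG − |V_tp|)² = (V_DD − V_SG)/R.
Let x = V_SG − 0.89. Then 147 x² + x − 4.24 = 0, giving x = 0.167 V (positive root), so V_SG = 1.06 V.
I_D = (V_DD − V_SG)/R = (5.13 − 1.06) / 54.4 = 0.0749 mA.

I_D = 0.0749 mA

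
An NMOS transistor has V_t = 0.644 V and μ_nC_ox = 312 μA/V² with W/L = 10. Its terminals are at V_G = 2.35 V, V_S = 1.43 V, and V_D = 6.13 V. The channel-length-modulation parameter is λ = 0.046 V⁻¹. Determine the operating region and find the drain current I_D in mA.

V_GS = V_G − V_S = 2.35 − 1.43 = 0.92 V; V_DS = V_D − V_S = 6.13 − 1.43 = 4.7 V.
k_n = μ_nC_ox · (W/L) = 3.12 mA/V².
V_ov = V_GS − V_t = 0.92 − 0.644 = 0.276 V.
Since V_DS = 4.7 V ≥ V_ov = 0.276 V, the device is in saturation.
I_D = ½ k_n V_ov² (1 + λ V_DS) = 0.5 × 3.12 × 0.276² × (1 + 0.046 × 4.7) = 0.145 mA.

Saturation; I_D = 0.145 mA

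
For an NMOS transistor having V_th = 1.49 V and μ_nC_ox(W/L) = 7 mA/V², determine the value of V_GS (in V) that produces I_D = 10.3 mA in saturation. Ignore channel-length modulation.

In saturation I_D = ½ k_n (V_GS − V_th)², so V_GS − V_th = √(2 I_D / k_n) = √(2 × 10.3 / 7) = 1.72 V.
V_GS = 1.49 + 1.72 = 3.21 V.

V_GS = 3.21 V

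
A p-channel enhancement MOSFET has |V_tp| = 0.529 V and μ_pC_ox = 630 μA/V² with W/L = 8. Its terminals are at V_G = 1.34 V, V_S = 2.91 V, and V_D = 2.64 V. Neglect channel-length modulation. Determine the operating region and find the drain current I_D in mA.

Triode; I_D = 1.23 mA

V_SG = V_S − V_G = 2.91 − 1.34 = 1.57 V; V_SD = V_S − V_D = 2.91 − 2.64 = 0.27 V.
k_p = μ_pC_ox · (W/L) = 5.04 mA/V².
V_ov = V_SG − |V_tp| = 1.57 − 0.529 = 1.04 V.
Since V_SD = 0.27 V < V_ov = 1.04 V, the device is in the triode region.
I_D = k_p [V_ov · V_SD − ½ V_SD²] = 5.04 × [1.04 × 0.27 − 0.5 × 0.27²] = 1.23 mA.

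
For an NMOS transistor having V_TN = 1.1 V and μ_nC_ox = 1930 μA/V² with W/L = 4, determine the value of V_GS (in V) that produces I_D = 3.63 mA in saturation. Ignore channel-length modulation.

V_GS = 2.07 V

k_n = μ_nC_ox · (W/L) = 7.72 mA/V².
In saturation I_D = ½ k_n (V_GS − V_TN)², so V_GS − V_TN = √(2 I_D / k_n) = √(2 × 3.63 / 7.72) = 0.97 V.
V_GS = 1.1 + 0.97 = 2.07 V.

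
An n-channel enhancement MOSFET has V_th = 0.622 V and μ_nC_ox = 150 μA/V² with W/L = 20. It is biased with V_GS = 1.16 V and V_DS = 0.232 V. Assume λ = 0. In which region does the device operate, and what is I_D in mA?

Triode; I_D = 0.294 mA

k_n = μ_nC_ox · (W/L) = 3 mA/V².
V_ov = V_GS − V_th = 1.16 − 0.622 = 0.538 V.
Since V_DS = 0.232 V < V_ov = 0.538 V, the device is in the triode region.
I_D = k_n [V_ov · V_DS − ½ V_DS²] = 3 × [0.538 × 0.232 − 0.5 × 0.232²] = 0.294 mA.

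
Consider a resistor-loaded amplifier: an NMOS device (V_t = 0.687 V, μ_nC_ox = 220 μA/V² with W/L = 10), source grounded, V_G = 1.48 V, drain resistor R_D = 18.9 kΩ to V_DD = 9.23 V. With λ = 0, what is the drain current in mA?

V_GS = V_G = 1.48 V, so V_ov = 1.48 − 0.687 = 0.793 V.
k_n = μ_nC_ox · (W/L) = 2.2 mA/V².
Assume saturation: I_D = ½ k_n V_ov² = 0.5 × 2.2 × 0.793² = 0.692 mA, giving V_DS = V_DD − I_D R_D = 9.23 − 0.692 × 18.9 = -3.84 V.
But -3.84 V < V_ov = 0.793 V, so the device is actually in triode.
In triode I_D = k_n[V_ov V_DS − ½ V_DS²] and I_D = (V_DD − V_DS)/R_D. Equating: 20.8 V_DS² − 33.97 V_DS + 9.23 = 0, giving V_DS = 0.344 V (the root below V_ov).
I_D = (9.23 − 0.344) / 18.9 = 0.47 mA.

I_D = 0.470 mA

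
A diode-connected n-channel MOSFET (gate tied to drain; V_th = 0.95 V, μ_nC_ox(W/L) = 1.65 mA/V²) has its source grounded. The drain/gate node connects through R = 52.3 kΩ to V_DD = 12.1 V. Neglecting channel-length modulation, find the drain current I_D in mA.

I_D = 0.204 mA

With gate tied to drain, V_GS = V_DS ≥ V_GS − V_th, so the device is in saturation.
KCL at the drain: ½ k_n (V_GS − V_th)² = (V_DD − V_GS)/R.
Let x = V_GS − 0.95. Then 43.1 x² + x − 11.15 = 0, giving x = 0.497 V (positive root), so V_GS = 1.45 V.
I_D = (V_DD − V_GS)/R = (12.1 − 1.45) / 52.3 = 0.204 mA.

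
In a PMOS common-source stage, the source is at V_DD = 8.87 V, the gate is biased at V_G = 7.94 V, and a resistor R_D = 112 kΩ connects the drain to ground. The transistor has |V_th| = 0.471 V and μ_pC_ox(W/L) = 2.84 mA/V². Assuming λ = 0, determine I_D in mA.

I_D = 0.0786 mA

V_SG = V_DD − V_G = 8.87 − 7.94 = 0.93 V, so V_ov = 0.93 − 0.471 = 0.459 V.
Assume saturation: I_D = ½ k_p V_ov² = 0.5 × 2.84 × 0.459² = 0.299 mA, giving V_SD = V_DD − I_D R_D = 8.87 − 0.299 × 112 = -24.6 V.
But -24.6 V < V_ov = 0.459 V, so the device is actually in triode.
In triode I_D = k_p[V_ov V_SD − ½ V_SD²] and I_D = (V_DD − V_SD)/R_D. Equating: 159 V_SD² − 147 V_SD + 8.87 = 0, giving V_SD = 0.0649 V (the root below V_ov).
I_D = (8.87 − 0.0649) / 112 = 0.0786 mA.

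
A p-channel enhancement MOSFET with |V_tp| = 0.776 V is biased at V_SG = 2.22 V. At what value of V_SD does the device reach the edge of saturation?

V_SD,sat = 1.44 V

The boundary between triode and saturation is V_SD = V_SG − |V_tp| = V_ov.
V_ov = 2.22 − 0.776 = 1.44 V.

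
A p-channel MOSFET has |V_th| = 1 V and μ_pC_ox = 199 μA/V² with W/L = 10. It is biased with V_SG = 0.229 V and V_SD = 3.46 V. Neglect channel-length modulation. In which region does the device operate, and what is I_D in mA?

Cutoff; I_D = 0 mA

V_SG = 0.229 V < |V_th| = 1 V, so the transistor is in cutoff.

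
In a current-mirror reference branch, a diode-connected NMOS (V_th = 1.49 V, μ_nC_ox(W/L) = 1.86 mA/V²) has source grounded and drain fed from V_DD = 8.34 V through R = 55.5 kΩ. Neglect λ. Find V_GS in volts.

V_GS = 1.84 V

With gate tied to drain, V_GS = V_DS ≥ V_GS − V_th, so the device is in saturation.
KCL at the drain: ½ k_n (V_GS − V_th)² = (V_DD − V_GS)/R.
Let x = V_GS − 1.49. Then 51.6 x² + x − 6.85 = 0, giving x = 0.355 V (positive root), so V_GS = 1.84 V.
I_D = (V_DD − V_GS)/R = (8.34 − 1.84) / 55.5 = 0.117 mA.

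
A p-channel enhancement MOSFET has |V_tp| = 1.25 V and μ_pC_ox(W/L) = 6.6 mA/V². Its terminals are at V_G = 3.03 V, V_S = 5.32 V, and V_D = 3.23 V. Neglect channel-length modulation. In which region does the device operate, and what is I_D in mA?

V_SG = V_S − V_G = 5.32 − 3.03 = 2.29 V; V_SD = V_S − V_D = 5.32 − 3.23 = 2.09 V.
V_ov = V_SG − |V_tp| = 2.29 − 1.25 = 1.04 V.
Since V_SD = 2.09 V ≥ V_ov = 1.04 V, the device is in saturation.
I_D = ½ k_p V_ov² = 0.5 × 6.6 × 1.04² = 3.57 mA.

Saturation; I_D = 3.57 mA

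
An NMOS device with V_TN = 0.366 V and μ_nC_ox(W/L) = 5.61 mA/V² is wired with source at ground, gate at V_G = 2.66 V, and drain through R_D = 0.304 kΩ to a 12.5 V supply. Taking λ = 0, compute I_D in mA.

V_GS = V_G = 2.66 V, so V_ov = 2.66 − 0.366 = 2.29 V.
Assume saturation: I_D = ½ k_n V_ov² = 0.5 × 5.61 × 2.29² = 14.8 mA, giving V_DS = V_DD − I_D R_D = 12.5 − 14.8 × 0.304 = 8.01 V.
V_DS = 8.01 V ≥ V_ov = 2.29 V, confirming saturation.

I_D = 14.8 mA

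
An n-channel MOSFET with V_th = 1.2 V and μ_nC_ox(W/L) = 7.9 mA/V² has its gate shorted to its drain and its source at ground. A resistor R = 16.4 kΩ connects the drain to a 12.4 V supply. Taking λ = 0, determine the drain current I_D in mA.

I_D = 0.658 mA

With gate tied to drain, V_GS = V_DS ≥ V_GS − V_th, so the device is in saturation.
KCL at the drain: ½ k_n (V_GS − V_th)² = (V_DD − V_GS)/R.
Let x = V_GS − 1.2. Then 64.8 x² + x − 11.2 = 0, giving x = 0.408 V (positive root), so V_GS = 1.61 V.
I_D = (V_DD − V_GS)/R = (12.4 − 1.61) / 16.4 = 0.658 mA.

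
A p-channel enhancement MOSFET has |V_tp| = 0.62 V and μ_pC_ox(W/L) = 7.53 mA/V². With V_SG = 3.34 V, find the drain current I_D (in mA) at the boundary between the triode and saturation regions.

I_D = 27.9 mA

At the boundary V_SD = V_ov = V_SG − |V_tp| = 3.34 − 0.62 = 2.72 V.
I_D = ½ k_p V_ov² = 0.5 × 7.53 × 2.72² = 27.9 mA.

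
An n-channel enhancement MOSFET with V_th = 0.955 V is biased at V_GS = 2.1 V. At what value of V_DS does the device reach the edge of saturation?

V_DS,sat = 1.15 V

The boundary between triode and saturation is V_DS = V_GS − V_th = V_ov.
V_ov = 2.1 − 0.955 = 1.15 V.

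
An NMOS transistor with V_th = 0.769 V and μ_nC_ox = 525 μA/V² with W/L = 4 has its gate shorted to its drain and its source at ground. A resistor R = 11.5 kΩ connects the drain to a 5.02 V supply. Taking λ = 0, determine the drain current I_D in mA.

With gate tied to drain, V_GS = V_DS ≥ V_GS − V_th, so the device is in saturation.
k_n = μ_nC_ox · (W/L) = 2.1 mA/V².
KCL at the drain: ½ k_n (V_GS − V_th)² = (V_DD − V_GS)/R.
Let x = V_GS − 0.769. Then 12.1 x² + x − 4.251 = 0, giving x = 0.553 V (positive root), so V_GS = 1.32 V.
I_D = (V_DD − V_GS)/R = (5.02 − 1.32) / 11.5 = 0.322 mA.

I_D = 0.322 mA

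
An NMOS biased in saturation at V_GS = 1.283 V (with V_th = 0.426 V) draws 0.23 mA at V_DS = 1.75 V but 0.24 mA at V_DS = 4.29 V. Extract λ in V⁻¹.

With V_GS fixed, I_D ∝ (1 + λ V_DS) in saturation, so I_D2/I_D1 = (1 + λ V_DS2)/(1 + λ V_DS1).
0.24/0.23 = 1.043 = (1 + 4.29 λ)/(1 + 1.75 λ).
Solving: λ (I_D1 V_DS2 − I_D2 V_DS1) = I_D2 − I_D1, so λ = (0.24 − 0.23) / (0.23 × 4.29 − 0.24 × 1.75) = 0.01 / 0.567 = 0.0176 V⁻¹.

λ = 0.0176 V⁻¹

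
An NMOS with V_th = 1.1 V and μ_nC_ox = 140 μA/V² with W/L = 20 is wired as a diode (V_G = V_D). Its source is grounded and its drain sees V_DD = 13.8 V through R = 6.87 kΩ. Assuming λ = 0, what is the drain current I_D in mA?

I_D = 1.69 mA

With gate tied to drain, V_GS = V_DS ≥ V_GS − V_th, so the device is in saturation.
k_n = μ_nC_ox · (W/L) = 2.8 mA/V².
KCL at the drain: ½ k_n (V_GS − V_th)² = (V_DD − V_GS)/R.
Let x = V_GS − 1.1. Then 9.62 x² + x − 12.7 = 0, giving x = 1.1 V (positive root), so V_GS = 2.2 V.
I_D = (V_DD − V_GS)/R = (13.8 − 2.2) / 6.87 = 1.69 mA.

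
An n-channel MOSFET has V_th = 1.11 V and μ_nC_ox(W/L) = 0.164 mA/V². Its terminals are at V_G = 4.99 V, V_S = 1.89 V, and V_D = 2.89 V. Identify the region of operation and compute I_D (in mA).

V_GS = V_G − V_S = 4.99 − 1.89 = 3.1 V; V_DS = V_D − V_S = 2.89 − 1.89 = 1 V.
V_ov = V_GS − V_th = 3.1 − 1.11 = 1.99 V.
Since V_DS = 1 V < V_ov = 1.99 V, the device is in the triode region.
I_D = k_n [V_ov · V_DS − ½ V_DS²] = 0.164 × [1.99 × 1 − 0.5 × 1²] = 0.244 mA.

Triode; I_D = 0.244 mA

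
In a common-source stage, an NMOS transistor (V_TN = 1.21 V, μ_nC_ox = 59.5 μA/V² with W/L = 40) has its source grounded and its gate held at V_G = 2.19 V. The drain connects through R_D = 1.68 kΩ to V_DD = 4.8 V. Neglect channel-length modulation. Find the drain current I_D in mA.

I_D = 1.14 mA

V_GS = V_G = 2.19 V, so V_ov = 2.19 − 1.21 = 0.98 V.
k_n = μ_nC_ox · (W/L) = 2.38 mA/V².
Assume saturation: I_D = ½ k_n V_ov² = 0.5 × 2.38 × 0.98² = 1.14 mA, giving V_DS = V_DD − I_D R_D = 4.8 − 1.14 × 1.68 = 2.88 V.
V_DS = 2.88 V ≥ V_ov = 0.98 V, confirming saturation.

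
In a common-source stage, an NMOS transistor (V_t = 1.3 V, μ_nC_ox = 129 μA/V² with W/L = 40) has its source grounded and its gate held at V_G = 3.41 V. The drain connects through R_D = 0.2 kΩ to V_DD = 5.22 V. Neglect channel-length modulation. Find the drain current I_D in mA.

V_GS = V_G = 3.41 V, so V_ov = 3.41 − 1.3 = 2.11 V.
k_n = μ_nC_ox · (W/L) = 5.16 mA/V².
Assume saturation: I_D = ½ k_n V_ov² = 0.5 × 5.16 × 2.11² = 11.5 mA, giving V_DS = V_DD − I_D R_D = 5.22 − 11.5 × 0.2 = 2.92 V.
V_DS = 2.92 V ≥ V_ov = 2.11 V, confirming saturation.

I_D = 11.5 mA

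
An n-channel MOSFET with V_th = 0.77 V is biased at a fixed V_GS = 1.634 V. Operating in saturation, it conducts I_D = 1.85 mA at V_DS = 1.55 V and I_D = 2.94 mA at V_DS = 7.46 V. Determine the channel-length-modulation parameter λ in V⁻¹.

λ = 0.118 V⁻¹

With V_GS fixed, I_D ∝ (1 + λ V_DS) in saturation, so I_D2/I_D1 = (1 + λ V_DS2)/(1 + λ V_DS1).
2.94/1.85 = 1.589 = (1 + 7.46 λ)/(1 + 1.55 λ).
Solving: λ (I_D1 V_DS2 − I_D2 V_DS1) = I_D2 − I_D1, so λ = (2.94 − 1.85) / (1.85 × 7.46 − 2.94 × 1.55) = 1.09 / 9.24 = 0.118 V⁻¹.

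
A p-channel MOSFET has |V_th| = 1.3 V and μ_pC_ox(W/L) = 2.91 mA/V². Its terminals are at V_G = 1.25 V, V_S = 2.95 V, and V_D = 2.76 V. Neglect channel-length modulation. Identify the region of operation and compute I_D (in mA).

Triode; I_D = 0.169 mA

V_SG = V_S − V_G = 2.95 − 1.25 = 1.7 V; V_SD = V_S − V_D = 2.95 − 2.76 = 0.19 V.
V_ov = V_SG − |V_th| = 1.7 − 1.3 = 0.4 V.
Since V_SD = 0.19 V < V_ov = 0.4 V, the device is in the triode region.
I_D = k_p [V_ov · V_SD − ½ V_SD²] = 2.91 × [0.4 × 0.19 − 0.5 × 0.19²] = 0.169 mA.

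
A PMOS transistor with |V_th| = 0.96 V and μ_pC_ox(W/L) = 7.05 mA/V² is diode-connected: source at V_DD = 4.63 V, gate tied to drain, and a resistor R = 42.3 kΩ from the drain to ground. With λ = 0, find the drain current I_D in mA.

I_D = 0.0831 mA

With gate tied to drain, V_SG = V_SD ≥ V_SG − |V_th|, so the device is in saturation.
KCL at the drain: ½ k_p (V_SG − |V_th|)² = (V_DD − V_SG)/R.
Let x = V_SG − 0.96. Then 149 x² + x − 3.67 = 0, giving x = 0.154 V (positive root), so V_SG = 1.11 V.
I_D = (V_DD − V_SG)/R = (4.63 − 1.11) / 42.3 = 0.0831 mA.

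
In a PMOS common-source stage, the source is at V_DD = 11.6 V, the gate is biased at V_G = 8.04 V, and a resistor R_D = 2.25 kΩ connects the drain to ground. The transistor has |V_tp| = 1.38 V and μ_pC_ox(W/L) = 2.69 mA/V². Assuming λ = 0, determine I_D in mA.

V_SG = V_DD − V_G = 11.6 − 8.04 = 3.56 V, so V_ov = 3.56 − 1.38 = 2.18 V.
Assume saturation: I_D = ½ k_p V_ov² = 0.5 × 2.69 × 2.18² = 6.39 mA, giving V_SD = V_DD − I_D R_D = 11.6 − 6.39 × 2.25 = -2.78 V.
But -2.78 V < V_ov = 2.18 V, so the device is actually in triode.
In triode I_D = k_p[V_ov V_SD − ½ V_SD²] and I_D = (V_DD − V_SD)/R_D. Equating: 3.03 V_SD² − 14.19 V_SD + 11.6 = 0, giving V_SD = 1.05 V (the root below V_ov).
I_D = (11.6 − 1.05) / 2.25 = 4.69 mA.

I_D = 4.69 mA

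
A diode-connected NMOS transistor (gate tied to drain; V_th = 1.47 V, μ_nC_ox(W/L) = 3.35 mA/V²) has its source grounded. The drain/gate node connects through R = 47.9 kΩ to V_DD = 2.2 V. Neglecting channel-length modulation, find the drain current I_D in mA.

With gate tied to drain, V_GS = V_DS ≥ V_GS − V_th, so the device is in saturation.
KCL at the drain: ½ k_n (V_GS − V_th)² = (V_DD − V_GS)/R.
Let x = V_GS − 1.47. Then 80.2 x² + x − 0.73 = 0, giving x = 0.0894 V (positive root), so V_GS = 1.56 V.
I_D = (V_DD − V_GS)/R = (2.2 − 1.56) / 47.9 = 0.0134 mA.

I_D = 0.0134 mA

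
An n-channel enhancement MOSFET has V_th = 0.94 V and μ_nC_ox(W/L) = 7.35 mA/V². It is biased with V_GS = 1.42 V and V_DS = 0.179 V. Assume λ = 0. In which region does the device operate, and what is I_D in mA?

V_ov = V_GS − V_th = 1.42 − 0.94 = 0.48 V.
Since V_DS = 0.179 V < V_ov = 0.48 V, the device is in the triode region.
I_D = k_n [V_ov · V_DS − ½ V_DS²] = 7.35 × [0.48 × 0.179 − 0.5 × 0.179²] = 0.514 mA.

Triode; I_D = 0.514 mA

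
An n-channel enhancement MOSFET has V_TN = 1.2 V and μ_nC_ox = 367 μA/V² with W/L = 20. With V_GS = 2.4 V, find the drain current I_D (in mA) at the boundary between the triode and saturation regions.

At the boundary V_DS = V_ov = V_GS − V_TN = 2.4 − 1.2 = 1.2 V.
k_n = μ_nC_ox · (W/L) = 7.34 mA/V².
I_D = ½ k_n V_ov² = 0.5 × 7.34 × 1.2² = 5.28 mA.

I_D = 5.28 mA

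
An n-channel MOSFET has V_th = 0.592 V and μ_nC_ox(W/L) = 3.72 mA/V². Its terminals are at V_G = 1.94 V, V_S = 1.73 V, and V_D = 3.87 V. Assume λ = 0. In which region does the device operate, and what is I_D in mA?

Cutoff; I_D = 0 mA

V_GS = V_G − V_S = 1.94 − 1.73 = 0.21 V; V_DS = V_D − V_S = 3.87 − 1.73 = 2.14 V.
V_GS = 0.21 V < V_th = 0.592 V, so the transistor is in cutoff.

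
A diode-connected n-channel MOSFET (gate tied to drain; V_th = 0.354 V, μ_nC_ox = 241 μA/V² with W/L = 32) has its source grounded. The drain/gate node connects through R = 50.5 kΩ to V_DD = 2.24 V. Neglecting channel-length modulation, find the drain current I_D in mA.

I_D = 0.0354 mA

With gate tied to drain, V_GS = V_DS ≥ V_GS − V_th, so the device is in saturation.
k_n = μ_nC_ox · (W/L) = 7.712 mA/V².
KCL at the drain: ½ k_n (V_GS − V_th)² = (V_DD − V_GS)/R.
Let x = V_GS − 0.354. Then 195 x² + x − 1.886 = 0, giving x = 0.0959 V (positive root), so V_GS = 0.45 V.
I_D = (V_DD − V_GS)/R = (2.24 − 0.45) / 50.5 = 0.0354 mA.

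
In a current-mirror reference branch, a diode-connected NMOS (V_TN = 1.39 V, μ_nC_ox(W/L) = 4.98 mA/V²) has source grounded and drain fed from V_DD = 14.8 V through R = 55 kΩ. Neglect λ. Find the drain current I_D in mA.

With gate tied to drain, V_GS = V_DS ≥ V_GS − V_TN, so the device is in saturation.
KCL at the drain: ½ k_n (V_GS − V_TN)² = (V_DD − V_GS)/R.
Let x = V_GS − 1.39. Then 137 x² + x − 13.41 = 0, giving x = 0.309 V (positive root), so V_GS = 1.7 V.
I_D = (V_DD − V_GS)/R = (14.8 − 1.7) / 55 = 0.238 mA.

I_D = 0.238 mA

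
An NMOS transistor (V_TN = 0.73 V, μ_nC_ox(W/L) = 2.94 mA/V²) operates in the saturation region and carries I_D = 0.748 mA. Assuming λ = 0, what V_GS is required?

V_GS = 1.44 V

In saturation I_D = ½ k_n (V_GS − V_TN)², so V_GS − V_TN = √(2 I_D / k_n) = √(2 × 0.748 / 2.94) = 0.713 V.
V_GS = 0.73 + 0.713 = 1.44 V.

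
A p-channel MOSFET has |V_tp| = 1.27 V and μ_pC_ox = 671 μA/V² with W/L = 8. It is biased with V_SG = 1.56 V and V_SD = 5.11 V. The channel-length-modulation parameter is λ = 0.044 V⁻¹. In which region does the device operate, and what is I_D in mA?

Saturation; I_D = 0.276 mA

k_p = μ_pC_ox · (W/L) = 5.368 mA/V².
V_ov = V_SG − |V_tp| = 1.56 − 1.27 = 0.29 V.
Since V_SD = 5.11 V ≥ V_ov = 0.29 V, the device is in saturation.
I_D = ½ k_p V_ov² (1 + λ V_SD) = 0.5 × 5.368 × 0.29² × (1 + 0.044 × 5.11) = 0.276 mA.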